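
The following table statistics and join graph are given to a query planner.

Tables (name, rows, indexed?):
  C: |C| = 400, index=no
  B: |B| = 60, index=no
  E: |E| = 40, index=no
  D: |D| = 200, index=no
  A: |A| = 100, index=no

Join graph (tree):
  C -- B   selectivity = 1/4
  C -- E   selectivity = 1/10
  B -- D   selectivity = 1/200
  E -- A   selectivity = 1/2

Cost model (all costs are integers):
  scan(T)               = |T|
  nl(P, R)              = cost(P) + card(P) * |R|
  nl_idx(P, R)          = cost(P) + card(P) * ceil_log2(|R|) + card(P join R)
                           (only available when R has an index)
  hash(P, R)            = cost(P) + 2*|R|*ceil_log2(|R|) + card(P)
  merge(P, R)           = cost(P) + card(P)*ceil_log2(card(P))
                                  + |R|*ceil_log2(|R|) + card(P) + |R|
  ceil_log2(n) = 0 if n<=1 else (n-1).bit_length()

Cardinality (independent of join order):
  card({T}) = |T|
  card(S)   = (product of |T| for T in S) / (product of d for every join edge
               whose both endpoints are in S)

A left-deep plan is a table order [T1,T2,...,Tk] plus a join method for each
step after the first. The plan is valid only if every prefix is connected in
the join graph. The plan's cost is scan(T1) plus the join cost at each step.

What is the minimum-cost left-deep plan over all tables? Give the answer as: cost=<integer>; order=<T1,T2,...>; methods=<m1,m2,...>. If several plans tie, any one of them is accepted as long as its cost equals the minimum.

Selinger DP (subsets sized 1..n):
  {C}: scan cost=400, card=400
  {B}: scan cost=60, card=60
  {E}: scan cost=40, card=40
  {D}: scan cost=200, card=200
  {A}: scan cost=100, card=100
  {BC}: card=6000; try (B,hash)→1520, (C,merge)→4480, (B,merge)→4820, (C,hash)→7320, (C,nl)→24060, (B,nl)→24400; best=1520 via (B,hash)
  {CE}: card=1600; try (E,hash)→1280, (C,merge)→4320, (E,merge)→4680, (C,hash)→7280, (C,nl)→16040, (E,nl)→16400; best=1280 via (E,hash)
  {BD}: card=60; try (B,hash)→1120, (D,merge)→2280, (B,merge)→2420, (D,hash)→3320, (D,nl)→12060, (B,nl)→12200; best=1120 via (B,hash)
  {AE}: card=2000; try (E,hash)→680, (A,merge)→1120, (E,merge)→1180, (A,hash)→1480, (A,nl)→4040, (E,nl)→4100; best=680 via (E,hash)
  {BCE}: card=24000; try (B,hash)→3600, (E,hash)→8000, (B,merge)→20900, (E,merge)→85800, (B,nl)→97280, (E,nl)→241520; best=3600 via (B,hash)
  {BCD}: card=6000; try (C,merge)→5540, (C,hash)→8380, (D,hash)→10720, (C,nl)→25120, (D,merge)→87320, (D,nl)→1201520; best=5540 via (C,merge)
  {ACE}: card=80000; try (A,hash)→4280, (C,hash)→9880, (A,merge)→21280, (C,merge)→28680, (A,nl)→161280, (C,nl)→800680; best=4280 via (A,hash)
  {BCDE}: card=24000; try (E,hash)→12020, (D,hash)→30800, (E,merge)→89820, (E,nl)→245540, (D,merge)→389400, (D,nl)→4803600; best=12020 via (E,hash)
  {ABCE}: card=1200000; try (A,hash)→29000, (B,hash)→85000, (A,merge)→388400, (B,merge)→1444700, (A,nl)→2403600, (B,nl)→4804280; best=29000 via (A,hash)
  {ABCDE}: card=1200000; try (A,hash)→37420, (A,merge)→396820, (D,hash)→1232200, (A,nl)→2412020, (D,merge)→26430800, (D,nl)→240029000; best=37420 via (A,hash)

cost=37420; order=D,B,C,E,A; methods=hash,merge,hash,hash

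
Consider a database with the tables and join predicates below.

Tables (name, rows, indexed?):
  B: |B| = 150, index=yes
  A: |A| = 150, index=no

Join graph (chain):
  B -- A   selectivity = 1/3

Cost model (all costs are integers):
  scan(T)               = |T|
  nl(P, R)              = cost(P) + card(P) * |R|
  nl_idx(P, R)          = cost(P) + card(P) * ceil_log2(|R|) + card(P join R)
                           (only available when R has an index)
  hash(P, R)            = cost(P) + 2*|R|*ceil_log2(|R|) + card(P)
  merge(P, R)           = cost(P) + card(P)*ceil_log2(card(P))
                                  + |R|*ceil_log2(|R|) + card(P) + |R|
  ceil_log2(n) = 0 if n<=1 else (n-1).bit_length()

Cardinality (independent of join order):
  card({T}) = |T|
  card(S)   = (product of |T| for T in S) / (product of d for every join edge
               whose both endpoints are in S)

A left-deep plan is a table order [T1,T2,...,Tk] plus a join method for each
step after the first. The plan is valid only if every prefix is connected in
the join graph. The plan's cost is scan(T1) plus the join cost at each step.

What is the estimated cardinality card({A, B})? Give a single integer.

7500

Tables in S: A(150), B(150)
Edges inside S: B-A(d=3)
numerator = 150 * 150 = 22500
denominator = 3 = 3
card(S) = 22500 / 3 = 7500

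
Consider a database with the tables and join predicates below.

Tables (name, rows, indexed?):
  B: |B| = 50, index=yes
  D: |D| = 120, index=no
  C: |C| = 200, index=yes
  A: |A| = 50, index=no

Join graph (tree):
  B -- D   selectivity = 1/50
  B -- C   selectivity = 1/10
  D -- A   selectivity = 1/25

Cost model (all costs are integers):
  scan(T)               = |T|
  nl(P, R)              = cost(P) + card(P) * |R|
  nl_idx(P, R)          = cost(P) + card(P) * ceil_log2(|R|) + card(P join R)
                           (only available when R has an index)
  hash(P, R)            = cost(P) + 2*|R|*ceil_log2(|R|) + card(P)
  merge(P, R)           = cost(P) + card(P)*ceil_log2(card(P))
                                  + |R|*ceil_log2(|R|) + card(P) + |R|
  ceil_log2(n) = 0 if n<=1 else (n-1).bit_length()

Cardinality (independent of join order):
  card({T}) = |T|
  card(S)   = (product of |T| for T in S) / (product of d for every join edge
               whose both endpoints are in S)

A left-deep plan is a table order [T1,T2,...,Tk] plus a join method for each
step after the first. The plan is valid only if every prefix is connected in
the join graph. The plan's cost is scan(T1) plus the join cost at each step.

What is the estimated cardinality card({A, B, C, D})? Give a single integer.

Tables in S: A(50), B(50), C(200), D(120)
Edges inside S: B-D(d=50), B-C(d=10), D-A(d=25)
numerator = 50 * 50 * 200 * 120 = 60000000
denominator = 50 * 10 * 25 = 12500
card(S) = 60000000 / 12500 = 4800

4800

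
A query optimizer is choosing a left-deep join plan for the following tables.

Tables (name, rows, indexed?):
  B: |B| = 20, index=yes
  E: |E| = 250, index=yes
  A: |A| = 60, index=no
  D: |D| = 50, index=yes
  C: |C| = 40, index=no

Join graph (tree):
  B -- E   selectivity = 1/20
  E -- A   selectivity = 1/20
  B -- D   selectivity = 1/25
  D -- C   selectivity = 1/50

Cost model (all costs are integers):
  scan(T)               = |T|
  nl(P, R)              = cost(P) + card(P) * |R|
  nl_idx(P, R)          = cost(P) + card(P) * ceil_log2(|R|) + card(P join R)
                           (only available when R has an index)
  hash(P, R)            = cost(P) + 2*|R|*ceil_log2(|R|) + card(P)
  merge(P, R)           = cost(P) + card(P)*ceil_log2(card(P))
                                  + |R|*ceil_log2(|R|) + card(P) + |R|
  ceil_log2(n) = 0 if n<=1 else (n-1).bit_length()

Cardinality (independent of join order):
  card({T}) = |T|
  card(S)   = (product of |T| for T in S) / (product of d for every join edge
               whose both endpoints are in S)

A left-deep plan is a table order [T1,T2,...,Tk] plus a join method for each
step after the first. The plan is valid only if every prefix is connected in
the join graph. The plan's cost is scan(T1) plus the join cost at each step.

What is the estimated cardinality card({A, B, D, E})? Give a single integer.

1500

Tables in S: A(60), B(20), D(50), E(250)
Edges inside S: B-E(d=20), E-A(d=20), B-D(d=25)
numerator = 60 * 20 * 50 * 250 = 15000000
denominator = 20 * 20 * 25 = 10000
card(S) = 15000000 / 10000 = 1500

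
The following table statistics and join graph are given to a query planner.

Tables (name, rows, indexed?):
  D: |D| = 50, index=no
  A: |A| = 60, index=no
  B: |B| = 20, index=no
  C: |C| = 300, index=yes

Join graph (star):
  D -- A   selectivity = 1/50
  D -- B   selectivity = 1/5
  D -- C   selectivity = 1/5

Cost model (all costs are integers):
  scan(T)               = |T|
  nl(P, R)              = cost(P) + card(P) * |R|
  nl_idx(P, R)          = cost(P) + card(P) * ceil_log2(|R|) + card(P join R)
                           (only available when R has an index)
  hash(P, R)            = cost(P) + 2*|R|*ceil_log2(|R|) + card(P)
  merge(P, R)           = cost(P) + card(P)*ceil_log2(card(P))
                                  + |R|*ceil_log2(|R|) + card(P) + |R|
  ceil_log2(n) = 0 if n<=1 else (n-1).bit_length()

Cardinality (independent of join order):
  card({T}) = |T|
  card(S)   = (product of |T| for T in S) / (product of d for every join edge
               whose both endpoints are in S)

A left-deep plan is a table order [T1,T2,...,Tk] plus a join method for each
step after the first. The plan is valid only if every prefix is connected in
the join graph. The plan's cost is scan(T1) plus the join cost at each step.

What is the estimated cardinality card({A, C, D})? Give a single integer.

Tables in S: A(60), C(300), D(50)
Edges inside S: D-A(d=50), D-C(d=5)
numerator = 60 * 300 * 50 = 900000
denominator = 50 * 5 = 250
card(S) = 900000 / 250 = 3600

3600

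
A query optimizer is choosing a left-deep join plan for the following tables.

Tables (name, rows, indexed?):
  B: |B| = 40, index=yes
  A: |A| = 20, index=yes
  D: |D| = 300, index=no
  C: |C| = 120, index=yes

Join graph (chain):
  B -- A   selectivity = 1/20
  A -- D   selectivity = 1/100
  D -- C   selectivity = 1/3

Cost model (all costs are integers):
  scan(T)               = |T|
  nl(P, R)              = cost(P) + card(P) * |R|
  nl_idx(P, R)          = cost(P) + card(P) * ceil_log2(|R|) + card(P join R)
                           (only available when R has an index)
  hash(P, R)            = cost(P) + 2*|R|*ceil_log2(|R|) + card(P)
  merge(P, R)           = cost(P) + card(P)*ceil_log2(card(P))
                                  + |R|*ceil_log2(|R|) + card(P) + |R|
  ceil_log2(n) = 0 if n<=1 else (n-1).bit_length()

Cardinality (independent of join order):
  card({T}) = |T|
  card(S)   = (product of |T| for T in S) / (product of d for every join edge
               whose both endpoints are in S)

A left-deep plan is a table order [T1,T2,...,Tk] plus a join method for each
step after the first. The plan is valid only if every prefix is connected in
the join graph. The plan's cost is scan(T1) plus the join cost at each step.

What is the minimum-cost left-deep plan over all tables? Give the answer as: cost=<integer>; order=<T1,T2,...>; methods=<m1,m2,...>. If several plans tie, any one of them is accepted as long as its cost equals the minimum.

Selinger DP (subsets sized 1..n):
  {B}: scan cost=40, card=40
  {A}: scan cost=20, card=20
  {D}: scan cost=300, card=300
  {C}: scan cost=120, card=120
  {AB}: card=40; try (B,nl_idx)→180, (A,hash)→280, (A,nl_idx)→280, (B,merge)→420, (A,merge)→440, (B,hash)→520 …(+2); best=180 via (B,nl_idx)
  {AD}: card=60; try (A,hash)→800, (A,nl_idx)→1860, (D,merge)→3140, (A,merge)→3420, (D,hash)→5440, (D,nl)→6020 …(+1); best=800 via (A,hash)
  {CD}: card=12000; try (C,hash)→2280, (D,merge)→4080, (C,merge)→4260, (D,hash)→5640, (C,nl_idx)→14400, (D,nl)→36120 …(+1); best=2280 via (C,hash)
  {ABD}: card=120; try (B,nl_idx)→1280, (B,hash)→1340, (B,merge)→1500, (B,nl)→3200, (D,merge)→3460, (D,hash)→5620 …(+1); best=1280 via (B,nl_idx)
  {ACD}: card=2400; try (C,merge)→2180, (C,hash)→2540, (C,nl_idx)→3620, (C,nl)→8000, (A,hash)→14480, (A,nl_idx)→64680 …(+2); best=2180 via (C,merge)
  {ABCD}: card=4800; try (C,hash)→3080, (C,merge)→3200, (B,hash)→5060, (C,nl_idx)→6920, (C,nl)→15680, (B,nl_idx)→21380 …(+2); best=3080 via (C,hash)

cost=3080; order=D,A,B,C; methods=hash,nl_idx,hash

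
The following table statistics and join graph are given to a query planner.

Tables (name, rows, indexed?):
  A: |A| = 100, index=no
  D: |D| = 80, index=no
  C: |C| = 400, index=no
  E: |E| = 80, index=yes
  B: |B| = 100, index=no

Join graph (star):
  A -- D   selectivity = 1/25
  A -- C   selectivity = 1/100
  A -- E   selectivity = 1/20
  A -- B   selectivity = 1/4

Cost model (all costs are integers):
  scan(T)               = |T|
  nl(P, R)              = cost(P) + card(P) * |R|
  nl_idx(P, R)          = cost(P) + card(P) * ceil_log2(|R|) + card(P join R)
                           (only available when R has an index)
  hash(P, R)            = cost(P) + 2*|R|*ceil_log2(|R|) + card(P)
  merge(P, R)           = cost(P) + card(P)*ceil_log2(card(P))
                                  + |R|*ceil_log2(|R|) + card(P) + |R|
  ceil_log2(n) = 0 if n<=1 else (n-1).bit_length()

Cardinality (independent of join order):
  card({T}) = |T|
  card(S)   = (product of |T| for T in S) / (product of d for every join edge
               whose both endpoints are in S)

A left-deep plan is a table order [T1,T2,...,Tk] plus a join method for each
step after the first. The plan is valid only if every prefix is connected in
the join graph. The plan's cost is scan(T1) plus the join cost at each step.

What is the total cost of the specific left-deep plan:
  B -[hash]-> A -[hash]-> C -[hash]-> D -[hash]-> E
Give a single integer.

step 1: scan B: cost=100, card=100
step 2: join A via hash
    card(P join A) = 100*100/(4) = 2500
    cost = 100 + 2*100*7 + 100 = 1600
step 3: join C via hash
    card(P join C) = 2500*400/(100) = 10000
    cost = 1600 + 2*400*9 + 2500 = 11300
step 4: join D via hash
    card(P join D) = 10000*80/(25) = 32000
    cost = 11300 + 2*80*7 + 10000 = 22420
step 5: join E via hash
    card(P join E) = 32000*80/(20) = 128000
    cost = 22420 + 2*80*7 + 32000 = 55540

55540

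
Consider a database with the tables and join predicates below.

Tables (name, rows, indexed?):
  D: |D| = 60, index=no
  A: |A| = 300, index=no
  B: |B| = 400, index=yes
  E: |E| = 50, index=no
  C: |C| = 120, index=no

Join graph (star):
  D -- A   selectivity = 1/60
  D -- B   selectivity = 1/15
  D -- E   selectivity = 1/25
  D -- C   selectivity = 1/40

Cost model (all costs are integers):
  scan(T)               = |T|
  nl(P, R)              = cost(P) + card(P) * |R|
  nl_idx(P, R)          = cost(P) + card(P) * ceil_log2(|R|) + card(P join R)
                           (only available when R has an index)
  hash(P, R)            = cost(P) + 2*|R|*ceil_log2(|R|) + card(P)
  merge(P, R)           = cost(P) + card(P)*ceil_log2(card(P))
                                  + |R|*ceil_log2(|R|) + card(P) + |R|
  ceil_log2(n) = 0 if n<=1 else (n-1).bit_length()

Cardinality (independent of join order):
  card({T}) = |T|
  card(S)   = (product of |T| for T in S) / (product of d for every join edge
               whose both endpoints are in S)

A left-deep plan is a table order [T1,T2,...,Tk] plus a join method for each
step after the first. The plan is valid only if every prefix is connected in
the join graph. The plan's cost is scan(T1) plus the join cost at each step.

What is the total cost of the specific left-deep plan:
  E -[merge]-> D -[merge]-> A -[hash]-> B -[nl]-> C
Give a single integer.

1932580

step 1: scan E: cost=50, card=50
step 2: join D via merge
    card(P join D) = 50*60/(25) = 120
    cost = 50 + 50*6 + 60*6 + 50 + 60 = 820
step 3: join A via merge
    card(P join A) = 120*300/(60) = 600
    cost = 820 + 120*7 + 300*9 + 120 + 300 = 4780
step 4: join B via hash
    card(P join B) = 600*400/(15) = 16000
    cost = 4780 + 2*400*9 + 600 = 12580
step 5: join C via nl
    card(P join C) = 16000*120/(40) = 48000
    cost = 12580 + 16000*120 = 1932580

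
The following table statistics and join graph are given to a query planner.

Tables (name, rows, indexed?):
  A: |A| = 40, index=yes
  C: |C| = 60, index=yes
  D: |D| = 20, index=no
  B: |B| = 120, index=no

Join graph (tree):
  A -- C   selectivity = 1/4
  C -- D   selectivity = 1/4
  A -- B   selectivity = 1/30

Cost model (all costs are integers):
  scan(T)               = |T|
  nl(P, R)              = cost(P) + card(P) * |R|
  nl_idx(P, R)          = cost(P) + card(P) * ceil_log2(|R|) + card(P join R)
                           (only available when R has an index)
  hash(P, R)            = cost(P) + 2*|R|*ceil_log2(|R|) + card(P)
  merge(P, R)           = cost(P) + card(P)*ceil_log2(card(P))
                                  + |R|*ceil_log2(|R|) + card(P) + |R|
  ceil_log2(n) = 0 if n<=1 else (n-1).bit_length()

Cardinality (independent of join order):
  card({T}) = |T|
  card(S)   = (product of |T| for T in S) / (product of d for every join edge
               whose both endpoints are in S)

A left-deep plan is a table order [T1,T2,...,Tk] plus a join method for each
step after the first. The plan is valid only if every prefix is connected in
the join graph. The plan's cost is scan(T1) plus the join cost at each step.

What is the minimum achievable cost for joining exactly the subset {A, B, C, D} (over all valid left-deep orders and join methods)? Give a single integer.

4200

Selinger DP over subsets of {A,B,C,D}:
  {A}: scan cost=40, card=40
  {C}: scan cost=60, card=60
  {D}: scan cost=20, card=20
  {B}: scan cost=120, card=120
  {AC}: card=600; try (A,hash)→600, (C,merge)→740, (A,merge)→760, (C,hash)→800, (C,nl_idx)→880, (A,nl_idx)→1020 …(+2); best=600 via (A,hash)
  {AB}: card=160; try (A,hash)→720, (A,nl_idx)→1000, (B,merge)→1280, (A,merge)→1360, (B,hash)→1760, (B,nl)→4840 …(+1); best=720 via (A,hash)
  {CD}: card=300; try (D,hash)→320, (C,nl_idx)→440, (C,merge)→560, (D,merge)→600, (C,hash)→760, (C,nl)→1220 …(+1); best=320 via (D,hash)
  {ACD}: card=3000; try (A,hash)→1100, (D,hash)→1400, (A,merge)→3600, (A,nl_idx)→5120, (D,merge)→7320, (A,nl)→12320 …(+1); best=1100 via (A,hash)
  {ABC}: card=2400; try (C,hash)→1600, (C,merge)→2580, (B,hash)→2880, (C,nl_idx)→4080, (B,merge)→8160, (C,nl)→10320 …(+1); best=1600 via (C,hash)
  {ABCD}: card=12000; try (D,hash)→4200, (B,hash)→5780, (D,merge)→32920, (B,merge)→41060, (D,nl)→49600, (B,nl)→361100; best=4200 via (D,hash)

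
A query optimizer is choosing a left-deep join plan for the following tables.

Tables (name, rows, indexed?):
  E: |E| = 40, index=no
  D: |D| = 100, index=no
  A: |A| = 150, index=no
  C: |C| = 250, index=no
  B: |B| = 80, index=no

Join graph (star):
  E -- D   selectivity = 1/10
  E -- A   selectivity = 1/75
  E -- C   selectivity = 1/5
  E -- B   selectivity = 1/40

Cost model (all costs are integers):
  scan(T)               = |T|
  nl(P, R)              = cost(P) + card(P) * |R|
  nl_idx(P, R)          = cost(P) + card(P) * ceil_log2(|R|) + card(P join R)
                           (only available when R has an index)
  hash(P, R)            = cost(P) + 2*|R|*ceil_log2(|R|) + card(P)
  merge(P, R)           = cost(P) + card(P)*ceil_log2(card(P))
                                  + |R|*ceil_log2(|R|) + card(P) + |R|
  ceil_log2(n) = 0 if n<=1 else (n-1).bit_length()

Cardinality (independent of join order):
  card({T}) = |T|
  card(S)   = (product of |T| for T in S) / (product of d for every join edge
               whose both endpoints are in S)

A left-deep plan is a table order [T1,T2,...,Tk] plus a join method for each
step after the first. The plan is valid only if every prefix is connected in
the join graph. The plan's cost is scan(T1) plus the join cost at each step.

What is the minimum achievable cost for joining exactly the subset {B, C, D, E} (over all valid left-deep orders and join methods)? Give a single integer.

Selinger DP over subsets of {B,C,D,E}:
  {E}: scan cost=40, card=40
  {D}: scan cost=100, card=100
  {C}: scan cost=250, card=250
  {B}: scan cost=80, card=80
  {DE}: card=400; try (E,hash)→680, (D,merge)→1120, (E,merge)→1180, (D,hash)→1480, (D,nl)→4040, (E,nl)→4100; best=680 via (E,hash)
  {CE}: card=2000; try (E,hash)→980, (C,merge)→2570, (E,merge)→2780, (C,hash)→4080, (C,nl)→10040, (E,nl)→10250; best=980 via (E,hash)
  {BE}: card=80; try (E,hash)→640, (B,merge)→960, (E,merge)→1000, (B,hash)→1200, (B,nl)→3240, (E,nl)→3280; best=640 via (E,hash)
  {CDE}: card=20000; try (D,hash)→4380, (C,hash)→5080, (C,merge)→6930, (D,merge)→25780, (C,nl)→100680, (D,nl)→200980; best=4380 via (D,hash)
  {BDE}: card=800; try (D,merge)→2080, (D,hash)→2120, (B,hash)→2200, (B,merge)→5320, (D,nl)→8640, (B,nl)→32680; best=2080 via (D,merge)
  {BCE}: card=4000; try (C,merge)→3530, (B,hash)→4100, (C,hash)→4720, (C,nl)→20640, (B,merge)→25620, (B,nl)→160980; best=3530 via (C,merge)
  {BCDE}: card=40000; try (C,hash)→6880, (D,hash)→8930, (C,merge)→13130, (B,hash)→25500, (D,merge)→56330, (C,nl)→202080 …(+3); best=6880 via (C,hash)

6880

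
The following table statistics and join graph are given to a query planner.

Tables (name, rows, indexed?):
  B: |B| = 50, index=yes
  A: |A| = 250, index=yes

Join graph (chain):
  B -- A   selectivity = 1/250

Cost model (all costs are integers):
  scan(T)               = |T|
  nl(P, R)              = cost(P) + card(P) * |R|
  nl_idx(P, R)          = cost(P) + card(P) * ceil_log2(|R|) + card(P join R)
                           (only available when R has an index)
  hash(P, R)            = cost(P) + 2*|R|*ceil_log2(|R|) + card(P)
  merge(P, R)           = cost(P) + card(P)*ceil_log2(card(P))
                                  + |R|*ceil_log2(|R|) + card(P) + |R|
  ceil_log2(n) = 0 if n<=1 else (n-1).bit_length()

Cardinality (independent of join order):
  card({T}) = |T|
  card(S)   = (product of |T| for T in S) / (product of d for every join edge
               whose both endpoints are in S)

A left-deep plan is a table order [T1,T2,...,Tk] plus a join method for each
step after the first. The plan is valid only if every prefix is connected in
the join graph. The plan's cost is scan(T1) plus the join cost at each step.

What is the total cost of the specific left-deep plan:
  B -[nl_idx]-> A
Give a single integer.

500

step 1: scan B: cost=50, card=50
step 2: join A via nl_idx
    card(P join A) = 50*250/(250) = 50
    cost = 50 + 50*8 + 50 = 500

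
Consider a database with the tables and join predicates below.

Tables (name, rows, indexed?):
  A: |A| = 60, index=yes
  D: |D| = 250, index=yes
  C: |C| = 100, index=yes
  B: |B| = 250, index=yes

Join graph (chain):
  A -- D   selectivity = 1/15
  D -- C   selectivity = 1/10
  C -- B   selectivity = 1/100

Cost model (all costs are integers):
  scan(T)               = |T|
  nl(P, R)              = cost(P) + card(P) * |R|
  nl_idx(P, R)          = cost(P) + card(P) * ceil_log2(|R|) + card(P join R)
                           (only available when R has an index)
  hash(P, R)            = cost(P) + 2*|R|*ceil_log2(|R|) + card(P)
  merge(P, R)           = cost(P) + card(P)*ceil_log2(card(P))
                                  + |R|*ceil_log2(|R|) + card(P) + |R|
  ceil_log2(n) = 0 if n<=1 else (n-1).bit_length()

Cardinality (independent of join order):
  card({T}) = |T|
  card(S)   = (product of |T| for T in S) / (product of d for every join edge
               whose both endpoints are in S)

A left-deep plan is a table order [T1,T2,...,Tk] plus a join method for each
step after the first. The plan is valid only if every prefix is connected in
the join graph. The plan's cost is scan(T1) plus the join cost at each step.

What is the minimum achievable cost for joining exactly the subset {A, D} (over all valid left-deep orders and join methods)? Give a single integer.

1220

Selinger DP over subsets of {A,D}:
  {A}: scan cost=60, card=60
  {D}: scan cost=250, card=250
  {AD}: card=1000; try (A,hash)→1220, (D,nl_idx)→1540, (D,merge)→2730, (A,nl_idx)→2750, (A,merge)→2920, (D,hash)→4120 …(+2); best=1220 via (A,hash)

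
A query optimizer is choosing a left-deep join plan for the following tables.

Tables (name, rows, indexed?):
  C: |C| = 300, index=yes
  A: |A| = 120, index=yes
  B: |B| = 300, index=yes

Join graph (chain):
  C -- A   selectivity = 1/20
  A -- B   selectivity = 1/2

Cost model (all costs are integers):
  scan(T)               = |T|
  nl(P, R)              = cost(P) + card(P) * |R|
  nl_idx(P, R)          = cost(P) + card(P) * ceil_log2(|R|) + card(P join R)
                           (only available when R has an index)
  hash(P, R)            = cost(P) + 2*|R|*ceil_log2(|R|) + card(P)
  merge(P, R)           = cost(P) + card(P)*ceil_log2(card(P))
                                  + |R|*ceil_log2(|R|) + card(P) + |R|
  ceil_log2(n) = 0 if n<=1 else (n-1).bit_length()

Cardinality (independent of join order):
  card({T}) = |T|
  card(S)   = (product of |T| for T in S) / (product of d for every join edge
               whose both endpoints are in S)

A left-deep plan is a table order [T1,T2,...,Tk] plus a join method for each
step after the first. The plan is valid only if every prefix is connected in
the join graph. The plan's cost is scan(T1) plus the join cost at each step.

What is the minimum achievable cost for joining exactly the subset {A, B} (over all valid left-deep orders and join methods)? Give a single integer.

2280

Selinger DP over subsets of {A,B}:
  {A}: scan cost=120, card=120
  {B}: scan cost=300, card=300
  {AB}: card=18000; try (A,hash)→2280, (B,merge)→4080, (A,merge)→4260, (B,hash)→5640, (B,nl_idx)→19200, (A,nl_idx)→20400 …(+2); best=2280 via (A,hash)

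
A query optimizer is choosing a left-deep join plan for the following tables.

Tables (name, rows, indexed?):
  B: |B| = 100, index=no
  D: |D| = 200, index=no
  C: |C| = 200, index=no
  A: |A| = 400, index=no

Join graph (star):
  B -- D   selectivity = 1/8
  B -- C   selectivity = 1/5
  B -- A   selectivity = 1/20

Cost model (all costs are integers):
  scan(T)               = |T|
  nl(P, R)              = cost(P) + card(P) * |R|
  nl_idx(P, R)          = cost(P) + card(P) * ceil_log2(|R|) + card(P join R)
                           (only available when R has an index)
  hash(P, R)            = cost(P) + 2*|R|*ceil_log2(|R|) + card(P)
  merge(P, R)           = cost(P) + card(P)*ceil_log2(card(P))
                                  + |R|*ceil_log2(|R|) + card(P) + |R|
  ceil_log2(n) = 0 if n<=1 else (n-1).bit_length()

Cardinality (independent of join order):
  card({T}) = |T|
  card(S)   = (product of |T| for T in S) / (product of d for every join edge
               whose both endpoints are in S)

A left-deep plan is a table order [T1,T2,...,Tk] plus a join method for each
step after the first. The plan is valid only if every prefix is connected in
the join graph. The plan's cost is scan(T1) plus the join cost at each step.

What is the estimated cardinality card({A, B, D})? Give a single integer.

Tables in S: A(400), B(100), D(200)
Edges inside S: B-D(d=8), B-A(d=20)
numerator = 400 * 100 * 200 = 8000000
denominator = 8 * 20 = 160
card(S) = 8000000 / 160 = 50000

50000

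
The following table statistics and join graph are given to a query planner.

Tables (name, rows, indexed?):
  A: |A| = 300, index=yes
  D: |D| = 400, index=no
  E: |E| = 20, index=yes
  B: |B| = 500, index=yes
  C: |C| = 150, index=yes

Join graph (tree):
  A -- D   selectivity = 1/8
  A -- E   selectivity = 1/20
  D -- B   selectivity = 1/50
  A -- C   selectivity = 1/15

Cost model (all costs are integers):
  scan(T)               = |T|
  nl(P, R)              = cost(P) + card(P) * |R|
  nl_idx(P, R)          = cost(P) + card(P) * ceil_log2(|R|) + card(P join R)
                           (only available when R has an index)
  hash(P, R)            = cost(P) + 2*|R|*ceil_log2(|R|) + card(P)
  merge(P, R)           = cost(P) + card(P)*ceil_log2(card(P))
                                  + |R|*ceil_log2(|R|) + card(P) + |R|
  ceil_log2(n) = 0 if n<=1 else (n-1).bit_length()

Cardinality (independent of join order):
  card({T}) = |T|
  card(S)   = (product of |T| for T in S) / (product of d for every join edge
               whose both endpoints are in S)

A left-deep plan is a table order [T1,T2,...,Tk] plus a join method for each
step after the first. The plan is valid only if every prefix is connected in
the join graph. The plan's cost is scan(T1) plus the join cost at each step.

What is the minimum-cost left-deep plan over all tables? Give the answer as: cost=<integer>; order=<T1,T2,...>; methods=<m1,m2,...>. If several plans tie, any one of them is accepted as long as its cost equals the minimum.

cost=172400; order=E,A,C,D,B; methods=nl_idx,hash,hash,hash

Selinger DP (subsets sized 1..n):
  {A}: scan cost=300, card=300
  {D}: scan cost=400, card=400
  {E}: scan cost=20, card=20
  {B}: scan cost=500, card=500
  {C}: scan cost=150, card=150
  {AD}: card=15000; try (A,hash)→6200, (D,merge)→7300, (A,merge)→7400, (D,hash)→7800, (A,nl_idx)→19000, (D,nl)→120300 …(+1); best=6200 via (A,hash)
  {AE}: card=300; try (A,nl_idx)→500, (E,hash)→800, (E,nl_idx)→2100, (A,merge)→3140, (E,merge)→3420, (A,hash)→5440 …(+2); best=500 via (A,nl_idx)
  {AC}: card=3000; try (C,hash)→3000, (A,merge)→4500, (A,nl_idx)→4500, (C,merge)→4650, (C,nl_idx)→5700, (A,hash)→5700 …(+2); best=3000 via (C,hash)
  {BD}: card=4000; try (B,nl_idx)→8000, (D,hash)→8200, (B,merge)→9400, (D,merge)→9500, (B,hash)→9800, (B,nl)→200400 …(+1); best=8000 via (B,nl_idx)
  {ADE}: card=15000; try (D,merge)→7500, (D,hash)→8000, (E,hash)→21400, (E,nl_idx)→96200, (D,nl)→120500, (E,merge)→231320 …(+1); best=7500 via (D,merge)
  {ABD}: card=150000; try (A,hash)→17400, (B,hash)→30200, (A,merge)→63000, (A,nl_idx)→194000, (B,merge)→236200, (B,nl_idx)→291200 …(+2); best=17400 via (A,hash)
  {ACD}: card=150000; try (D,hash)→13200, (C,hash)→23600, (D,merge)→46000, (C,merge)→232550, (C,nl_idx)→276200, (D,nl)→1203000 …(+1); best=13200 via (D,hash)
  {ACE}: card=3000; try (C,hash)→3200, (C,merge)→4850, (C,nl_idx)→5900, (E,hash)→6200, (E,nl_idx)→21000, (E,merge)→42120 …(+2); best=3200 via (C,hash)
  {ABDE}: card=150000; try (B,hash)→31500, (E,hash)→167600, (B,merge)→237500, (B,nl_idx)→292500, (E,nl_idx)→917400, (E,merge)→2867520 …(+2); best=31500 via (B,hash)
  {ACDE}: card=150000; try (D,hash)→13400, (C,hash)→24900, (D,merge)→46200, (E,hash)→163400, (C,merge)→233850, (C,nl_idx)→277500 …(+5); best=13400 via (D,hash)
  {ABCD}: card=1500000; try (C,hash)→169800, (B,hash)→172200, (C,nl_idx)→2717400, (B,nl_idx)→2863200, (B,merge)→2868200, (C,merge)→2868750 …(+2); best=169800 via (C,hash)
  {ABCDE}: card=1500000; try (B,hash)→172400, (C,hash)→183900, (E,hash)→1670000, (C,nl_idx)→2731500, (B,nl_idx)→2863400, (B,merge)→2868400 …(+6); best=172400 via (B,hash)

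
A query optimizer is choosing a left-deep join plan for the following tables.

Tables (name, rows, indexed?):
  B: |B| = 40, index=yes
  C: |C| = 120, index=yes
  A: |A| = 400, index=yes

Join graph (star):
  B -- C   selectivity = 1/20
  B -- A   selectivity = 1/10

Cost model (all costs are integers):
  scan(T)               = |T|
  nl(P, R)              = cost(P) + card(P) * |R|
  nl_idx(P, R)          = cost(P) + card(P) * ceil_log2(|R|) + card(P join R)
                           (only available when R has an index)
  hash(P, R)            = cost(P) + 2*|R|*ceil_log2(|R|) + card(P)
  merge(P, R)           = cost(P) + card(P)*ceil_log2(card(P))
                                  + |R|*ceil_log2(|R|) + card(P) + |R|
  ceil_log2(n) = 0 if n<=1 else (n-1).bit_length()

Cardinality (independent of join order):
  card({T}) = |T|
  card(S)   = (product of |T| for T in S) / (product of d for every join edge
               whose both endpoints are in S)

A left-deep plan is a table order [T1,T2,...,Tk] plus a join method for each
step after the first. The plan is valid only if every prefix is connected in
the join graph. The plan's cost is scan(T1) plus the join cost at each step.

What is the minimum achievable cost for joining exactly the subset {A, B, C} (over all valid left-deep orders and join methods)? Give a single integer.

Selinger DP over subsets of {A,B,C}:
  {B}: scan cost=40, card=40
  {C}: scan cost=120, card=120
  {A}: scan cost=400, card=400
  {BC}: card=240; try (C,nl_idx)→560, (B,hash)→720, (B,nl_idx)→1080, (C,merge)→1280, (B,merge)→1360, (C,hash)→1760 …(+2); best=560 via (C,nl_idx)
  {AB}: card=1600; try (B,hash)→1280, (A,nl_idx)→2000, (A,merge)→4320, (B,nl_idx)→4400, (B,merge)→4680, (A,hash)→7280 …(+2); best=1280 via (B,hash)
  {ABC}: card=9600; try (C,hash)→4560, (A,merge)→6720, (A,hash)→8000, (A,nl_idx)→12320, (C,merge)→21440, (C,nl_idx)→22080 …(+2); best=4560 via (C,hash)

4560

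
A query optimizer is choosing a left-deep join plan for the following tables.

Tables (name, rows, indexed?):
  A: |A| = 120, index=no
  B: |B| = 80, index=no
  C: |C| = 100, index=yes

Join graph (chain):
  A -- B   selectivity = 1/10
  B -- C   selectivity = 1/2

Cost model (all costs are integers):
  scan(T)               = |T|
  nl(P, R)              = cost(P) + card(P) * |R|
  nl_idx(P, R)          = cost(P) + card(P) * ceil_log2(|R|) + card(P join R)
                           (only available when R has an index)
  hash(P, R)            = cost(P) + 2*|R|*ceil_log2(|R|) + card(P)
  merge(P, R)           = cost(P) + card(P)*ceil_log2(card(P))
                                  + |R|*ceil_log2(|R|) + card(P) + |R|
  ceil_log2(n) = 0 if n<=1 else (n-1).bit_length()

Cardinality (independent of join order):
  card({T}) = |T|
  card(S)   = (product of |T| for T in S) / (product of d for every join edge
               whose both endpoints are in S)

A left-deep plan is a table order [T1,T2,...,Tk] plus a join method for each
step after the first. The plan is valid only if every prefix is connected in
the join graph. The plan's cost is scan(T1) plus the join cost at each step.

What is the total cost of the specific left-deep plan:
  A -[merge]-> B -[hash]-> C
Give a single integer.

4080

step 1: scan A: cost=120, card=120
step 2: join B via merge
    card(P join B) = 120*80/(10) = 960
    cost = 120 + 120*7 + 80*7 + 120 + 80 = 1720
step 3: join C via hash
    card(P join C) = 960*100/(2) = 48000
    cost = 1720 + 2*100*7 + 960 = 4080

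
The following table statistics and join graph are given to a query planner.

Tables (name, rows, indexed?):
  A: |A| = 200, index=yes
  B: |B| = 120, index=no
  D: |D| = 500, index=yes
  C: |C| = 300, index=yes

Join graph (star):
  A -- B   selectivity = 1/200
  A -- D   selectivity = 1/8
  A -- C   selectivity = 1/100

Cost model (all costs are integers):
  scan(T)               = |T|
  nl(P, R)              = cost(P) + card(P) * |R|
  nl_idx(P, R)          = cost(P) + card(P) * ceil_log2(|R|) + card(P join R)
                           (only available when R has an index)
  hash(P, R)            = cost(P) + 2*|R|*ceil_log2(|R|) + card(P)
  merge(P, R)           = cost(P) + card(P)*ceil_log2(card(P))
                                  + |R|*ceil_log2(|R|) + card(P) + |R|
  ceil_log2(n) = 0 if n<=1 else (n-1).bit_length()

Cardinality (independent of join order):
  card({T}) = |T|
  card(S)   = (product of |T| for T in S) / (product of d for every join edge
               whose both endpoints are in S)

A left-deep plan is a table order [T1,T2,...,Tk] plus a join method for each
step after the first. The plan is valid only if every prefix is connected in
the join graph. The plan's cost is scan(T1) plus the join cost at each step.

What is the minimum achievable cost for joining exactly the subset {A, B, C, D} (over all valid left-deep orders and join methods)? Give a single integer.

11240

Selinger DP over subsets of {A,B,C,D}:
  {A}: scan cost=200, card=200
  {B}: scan cost=120, card=120
  {D}: scan cost=500, card=500
  {C}: scan cost=300, card=300
  {AB}: card=120; try (A,nl_idx)→1200, (B,hash)→2080, (A,merge)→2880, (B,merge)→2960, (A,hash)→3440, (A,nl)→24120 …(+1); best=1200 via (A,nl_idx)
  {AD}: card=12500; try (A,hash)→4200, (D,merge)→7000, (A,merge)→7300, (D,hash)→9400, (D,nl_idx)→14500, (A,nl_idx)→17000 …(+2); best=4200 via (A,hash)
  {AC}: card=600; try (C,nl_idx)→2600, (A,nl_idx)→3300, (A,hash)→3800, (C,merge)→5000, (A,merge)→5100, (C,hash)→5800 …(+2); best=2600 via (C,nl_idx)
  {ABD}: card=7500; try (D,merge)→7160, (D,nl_idx)→9780, (D,hash)→10320, (B,hash)→18380, (D,nl)→61200, (B,merge)→192660 …(+1); best=7160 via (D,merge)
  {ABC}: card=360; try (C,nl_idx)→2640, (B,hash)→4880, (C,merge)→5160, (C,hash)→6720, (B,merge)→10160, (C,nl)→37200 …(+1); best=2640 via (C,nl_idx)
  {ACD}: card=37500; try (D,hash)→12200, (D,merge)→14200, (C,hash)→22100, (D,nl_idx)→45500, (C,nl_idx)→154200, (C,merge)→194700 …(+2); best=12200 via (D,hash)
  {ABCD}: card=22500; try (D,merge)→11240, (D,hash)→12000, (C,hash)→20060, (D,nl_idx)→28380, (B,hash)→51380, (C,nl_idx)→97160 …(+5); best=11240 via (D,merge)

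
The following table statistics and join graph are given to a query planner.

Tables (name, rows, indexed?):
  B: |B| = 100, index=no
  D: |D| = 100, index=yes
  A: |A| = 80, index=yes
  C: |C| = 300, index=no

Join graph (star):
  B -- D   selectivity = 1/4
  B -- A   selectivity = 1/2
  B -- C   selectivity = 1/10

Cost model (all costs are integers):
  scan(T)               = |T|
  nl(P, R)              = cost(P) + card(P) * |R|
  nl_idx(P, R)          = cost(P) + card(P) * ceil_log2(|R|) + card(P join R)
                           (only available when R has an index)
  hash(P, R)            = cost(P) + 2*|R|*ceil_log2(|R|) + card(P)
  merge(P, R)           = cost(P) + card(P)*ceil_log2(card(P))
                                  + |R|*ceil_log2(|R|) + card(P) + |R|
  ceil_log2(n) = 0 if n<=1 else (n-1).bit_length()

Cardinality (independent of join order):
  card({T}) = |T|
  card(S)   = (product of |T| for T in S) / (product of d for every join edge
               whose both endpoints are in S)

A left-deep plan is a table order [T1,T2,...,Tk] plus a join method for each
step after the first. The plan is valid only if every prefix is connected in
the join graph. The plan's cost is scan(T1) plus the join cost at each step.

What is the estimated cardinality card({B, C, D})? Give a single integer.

Tables in S: B(100), C(300), D(100)
Edges inside S: B-D(d=4), B-C(d=10)
numerator = 100 * 300 * 100 = 3000000
denominator = 4 * 10 = 40
card(S) = 3000000 / 40 = 75000

75000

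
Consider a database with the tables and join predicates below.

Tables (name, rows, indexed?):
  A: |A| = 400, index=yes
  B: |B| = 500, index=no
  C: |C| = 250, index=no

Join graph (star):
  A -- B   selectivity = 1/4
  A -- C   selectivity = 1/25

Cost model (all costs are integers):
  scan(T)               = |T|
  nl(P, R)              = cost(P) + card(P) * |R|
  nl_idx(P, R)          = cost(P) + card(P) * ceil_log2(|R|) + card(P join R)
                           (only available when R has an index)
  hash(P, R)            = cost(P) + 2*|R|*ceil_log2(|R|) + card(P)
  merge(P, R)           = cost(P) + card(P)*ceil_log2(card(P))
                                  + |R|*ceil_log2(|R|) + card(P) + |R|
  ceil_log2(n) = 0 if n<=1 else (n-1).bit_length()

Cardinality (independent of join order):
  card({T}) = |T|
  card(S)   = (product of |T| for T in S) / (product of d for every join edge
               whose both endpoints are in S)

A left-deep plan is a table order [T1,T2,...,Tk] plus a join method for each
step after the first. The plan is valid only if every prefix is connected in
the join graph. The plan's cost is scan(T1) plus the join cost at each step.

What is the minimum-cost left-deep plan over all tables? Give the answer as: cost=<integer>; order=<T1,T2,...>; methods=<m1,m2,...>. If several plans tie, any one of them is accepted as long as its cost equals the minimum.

Selinger DP (subsets sized 1..n):
  {A}: scan cost=400, card=400
  {B}: scan cost=500, card=500
  {C}: scan cost=250, card=250
  {AB}: card=50000; try (A,hash)→8200, (B,merge)→9400, (A,merge)→9500, (B,hash)→9800, (A,nl_idx)→55000, (B,nl)→200400 …(+1); best=8200 via (A,hash)
  {AC}: card=4000; try (C,hash)→4800, (A,merge)→6500, (A,nl_idx)→6500, (C,merge)→6650, (A,hash)→7700, (A,nl)→100250 …(+1); best=4800 via (C,hash)
  {ABC}: card=500000; try (B,hash)→17800, (B,merge)→61800, (C,hash)→62200, (C,merge)→860450, (B,nl)→2004800, (C,nl)→12508200; best=17800 via (B,hash)

cost=17800; order=A,C,B; methods=hash,hash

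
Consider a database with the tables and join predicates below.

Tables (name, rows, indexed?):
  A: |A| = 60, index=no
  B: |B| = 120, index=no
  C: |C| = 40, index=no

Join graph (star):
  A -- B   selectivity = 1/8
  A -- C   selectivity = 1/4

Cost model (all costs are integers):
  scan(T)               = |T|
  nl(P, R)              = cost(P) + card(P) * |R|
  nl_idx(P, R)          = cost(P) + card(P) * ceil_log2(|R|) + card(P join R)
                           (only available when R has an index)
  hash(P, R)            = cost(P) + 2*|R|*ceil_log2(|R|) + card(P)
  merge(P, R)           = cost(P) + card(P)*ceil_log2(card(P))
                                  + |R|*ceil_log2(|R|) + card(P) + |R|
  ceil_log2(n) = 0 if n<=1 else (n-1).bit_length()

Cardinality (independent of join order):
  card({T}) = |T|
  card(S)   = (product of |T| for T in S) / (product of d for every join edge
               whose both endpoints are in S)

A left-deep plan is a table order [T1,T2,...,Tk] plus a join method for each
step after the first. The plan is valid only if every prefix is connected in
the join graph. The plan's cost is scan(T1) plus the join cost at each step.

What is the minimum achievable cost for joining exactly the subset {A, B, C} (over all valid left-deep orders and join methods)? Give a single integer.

2340

Selinger DP over subsets of {A,B,C}:
  {A}: scan cost=60, card=60
  {B}: scan cost=120, card=120
  {C}: scan cost=40, card=40
  {AB}: card=900; try (A,hash)→960, (B,merge)→1440, (A,merge)→1500, (B,hash)→1800, (B,nl)→7260, (A,nl)→7320; best=960 via (A,hash)
  {AC}: card=600; try (C,hash)→600, (A,merge)→740, (C,merge)→760, (A,hash)→800, (A,nl)→2440, (C,nl)→2460; best=600 via (C,hash)
  {ABC}: card=9000; try (C,hash)→2340, (B,hash)→2880, (B,merge)→8160, (C,merge)→11140, (C,nl)→36960, (B,nl)→72600; best=2340 via (C,hash)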